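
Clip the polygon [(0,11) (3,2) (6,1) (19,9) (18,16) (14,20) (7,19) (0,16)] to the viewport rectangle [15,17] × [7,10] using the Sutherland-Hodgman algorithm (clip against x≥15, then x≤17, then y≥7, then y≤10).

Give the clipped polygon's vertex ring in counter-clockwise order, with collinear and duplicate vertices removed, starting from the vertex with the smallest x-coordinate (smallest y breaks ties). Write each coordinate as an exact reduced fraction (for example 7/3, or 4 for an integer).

1. After x ≥ 15: [(15,85/13) (19,9) (18,16) (15,19)]
2. After x ≤ 17: [(15,85/13) (17,101/13) (17,17) (15,19)]
3. After y ≥ 7: [(15,7) (63/4,7) (17,101/13) (17,17) (15,19)]
4. After y ≤ 10: [(15,10) (15,7) (63/4,7) (17,101/13) (17,10)]
5. Canonical ring: [(15,7) (63/4,7) (17,101/13) (17,10) (15,10)]

Clipped polygon: [(15,7) (63/4,7) (17,101/13) (17,10) (15,10)]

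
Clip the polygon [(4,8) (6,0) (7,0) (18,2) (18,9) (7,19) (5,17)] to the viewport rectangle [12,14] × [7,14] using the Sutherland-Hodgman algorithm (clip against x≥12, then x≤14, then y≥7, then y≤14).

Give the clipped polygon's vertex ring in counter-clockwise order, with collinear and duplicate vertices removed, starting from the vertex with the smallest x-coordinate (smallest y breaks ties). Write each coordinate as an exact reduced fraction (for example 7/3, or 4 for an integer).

1. After x ≥ 12: [(12,10/11) (18,2) (18,9) (12,159/11)]
2. After x ≤ 14: [(12,10/11) (14,14/11) (14,139/11) (12,159/11)]
3. After y ≥ 7: [(12,7) (14,7) (14,139/11) (12,159/11)]
4. After y ≤ 14: [(12,14) (12,7) (14,7) (14,139/11) (25/2,14)]
5. Canonical ring: [(12,7) (14,7) (14,139/11) (25/2,14) (12,14)]

Clipped polygon: [(12,7) (14,7) (14,139/11) (25/2,14) (12,14)]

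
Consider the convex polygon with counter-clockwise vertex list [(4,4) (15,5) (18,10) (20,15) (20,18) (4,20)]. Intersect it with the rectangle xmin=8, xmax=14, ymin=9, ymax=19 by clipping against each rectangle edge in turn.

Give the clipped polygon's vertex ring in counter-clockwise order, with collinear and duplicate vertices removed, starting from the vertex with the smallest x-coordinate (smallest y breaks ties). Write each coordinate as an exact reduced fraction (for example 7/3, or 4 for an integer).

1. After x ≥ 8: [(8,48/11) (15,5) (18,10) (20,15) (20,18) (8,39/2)]
2. After x ≤ 14: [(8,48/11) (14,54/11) (14,75/4) (8,39/2)]
3. After y ≥ 9: [(8,9) (14,9) (14,75/4) (8,39/2)]
4. After y ≤ 19: [(8,19) (8,9) (14,9) (14,75/4) (12,19)]
5. Canonical ring: [(8,9) (14,9) (14,75/4) (12,19) (8,19)]

Clipped polygon: [(8,9) (14,9) (14,75/4) (12,19) (8,19)]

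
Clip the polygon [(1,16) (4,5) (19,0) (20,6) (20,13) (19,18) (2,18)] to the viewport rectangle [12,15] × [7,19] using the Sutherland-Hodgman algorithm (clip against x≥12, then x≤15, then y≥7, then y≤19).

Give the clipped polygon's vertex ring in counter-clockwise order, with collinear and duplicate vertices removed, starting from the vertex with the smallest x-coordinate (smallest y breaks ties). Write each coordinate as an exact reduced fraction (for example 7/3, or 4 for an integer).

1. After x ≥ 12: [(12,7/3) (19,0) (20,6) (20,13) (19,18) (12,18)]
2. After x ≤ 15: [(12,7/3) (15,4/3) (15,18) (12,18)]
3. After y ≥ 7: [(12,7) (15,7) (15,18) (12,18)]
4. After y ≤ 19: [(12,7) (15,7) (15,18) (12,18)]
5. Canonical ring: [(12,7) (15,7) (15,18) (12,18)]

Clipped polygon: [(12,7) (15,7) (15,18) (12,18)]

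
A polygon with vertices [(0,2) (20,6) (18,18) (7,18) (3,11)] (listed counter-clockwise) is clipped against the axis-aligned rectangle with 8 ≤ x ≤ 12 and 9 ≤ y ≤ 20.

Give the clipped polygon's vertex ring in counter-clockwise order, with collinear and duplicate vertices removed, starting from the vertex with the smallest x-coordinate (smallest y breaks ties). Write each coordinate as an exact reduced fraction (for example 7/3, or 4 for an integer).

Clipped polygon: [(8,9) (12,9) (12,18) (8,18)]

1. After x ≥ 8: [(8,18/5) (20,6) (18,18) (8,18)]
2. After x ≤ 12: [(8,18/5) (12,22/5) (12,18) (8,18)]
3. After y ≥ 9: [(8,9) (12,9) (12,18) (8,18)]
4. After y ≤ 20: [(8,9) (12,9) (12,18) (8,18)]
5. Canonical ring: [(8,9) (12,9) (12,18) (8,18)]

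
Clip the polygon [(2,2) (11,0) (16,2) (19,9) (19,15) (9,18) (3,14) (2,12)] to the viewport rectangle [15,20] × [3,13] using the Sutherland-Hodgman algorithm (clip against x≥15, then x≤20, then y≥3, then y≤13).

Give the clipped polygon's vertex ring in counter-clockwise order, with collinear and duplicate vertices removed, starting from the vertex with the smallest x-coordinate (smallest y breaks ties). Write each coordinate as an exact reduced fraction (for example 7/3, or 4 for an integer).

Clipped polygon: [(15,3) (115/7,3) (19,9) (19,13) (15,13)]

1. After x ≥ 15: [(15,8/5) (16,2) (19,9) (19,15) (15,81/5)]
2. After x ≤ 20: [(15,8/5) (16,2) (19,9) (19,15) (15,81/5)]
3. After y ≥ 3: [(15,3) (115/7,3) (19,9) (19,15) (15,81/5)]
4. After y ≤ 13: [(15,13) (15,3) (115/7,3) (19,9) (19,13)]
5. Canonical ring: [(15,3) (115/7,3) (19,9) (19,13) (15,13)]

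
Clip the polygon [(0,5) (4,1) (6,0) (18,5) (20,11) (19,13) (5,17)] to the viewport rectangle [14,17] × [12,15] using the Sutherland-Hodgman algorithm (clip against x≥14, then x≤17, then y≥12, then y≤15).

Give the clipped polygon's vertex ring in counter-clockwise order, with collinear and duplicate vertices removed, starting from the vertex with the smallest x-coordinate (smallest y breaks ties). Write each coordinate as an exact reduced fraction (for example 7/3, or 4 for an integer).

Clipped polygon: [(14,12) (17,12) (17,95/7) (14,101/7)]

1. After x ≥ 14: [(14,10/3) (18,5) (20,11) (19,13) (14,101/7)]
2. After x ≤ 17: [(14,10/3) (17,55/12) (17,95/7) (14,101/7)]
3. After y ≥ 12: [(14,12) (17,12) (17,95/7) (14,101/7)]
4. After y ≤ 15: [(14,12) (17,12) (17,95/7) (14,101/7)]
5. Canonical ring: [(14,12) (17,12) (17,95/7) (14,101/7)]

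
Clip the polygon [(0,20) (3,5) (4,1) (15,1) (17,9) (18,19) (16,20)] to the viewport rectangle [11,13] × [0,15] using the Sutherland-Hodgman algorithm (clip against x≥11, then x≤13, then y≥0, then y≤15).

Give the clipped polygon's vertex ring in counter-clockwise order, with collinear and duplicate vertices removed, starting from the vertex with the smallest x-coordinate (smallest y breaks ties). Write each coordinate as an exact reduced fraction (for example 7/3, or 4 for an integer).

Clipped polygon: [(11,1) (13,1) (13,15) (11,15)]

1. After x ≥ 11: [(11,20) (11,1) (15,1) (17,9) (18,19) (16,20)]
2. After x ≤ 13: [(13,20) (11,20) (11,1) (13,1)]
3. After y ≥ 0: [(13,20) (11,20) (11,1) (13,1)]
4. After y ≤ 15: [(13,15) (11,15) (11,1) (13,1)]
5. Canonical ring: [(11,1) (13,1) (13,15) (11,15)]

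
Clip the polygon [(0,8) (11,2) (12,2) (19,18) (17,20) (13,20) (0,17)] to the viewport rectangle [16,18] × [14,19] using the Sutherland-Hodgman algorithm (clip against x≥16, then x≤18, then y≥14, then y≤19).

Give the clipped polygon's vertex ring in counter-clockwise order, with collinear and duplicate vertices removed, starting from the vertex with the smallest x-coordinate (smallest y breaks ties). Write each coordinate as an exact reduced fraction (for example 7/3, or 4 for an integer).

1. After x ≥ 16: [(16,78/7) (19,18) (17,20) (16,20)]
2. After x ≤ 18: [(16,78/7) (18,110/7) (18,19) (17,20) (16,20)]
3. After y ≥ 14: [(16,14) (69/4,14) (18,110/7) (18,19) (17,20) (16,20)]
4. After y ≤ 19: [(16,19) (16,14) (69/4,14) (18,110/7) (18,19) (18,19)]
5. Canonical ring: [(16,14) (69/4,14) (18,110/7) (18,19) (16,19)]

Clipped polygon: [(16,14) (69/4,14) (18,110/7) (18,19) (16,19)]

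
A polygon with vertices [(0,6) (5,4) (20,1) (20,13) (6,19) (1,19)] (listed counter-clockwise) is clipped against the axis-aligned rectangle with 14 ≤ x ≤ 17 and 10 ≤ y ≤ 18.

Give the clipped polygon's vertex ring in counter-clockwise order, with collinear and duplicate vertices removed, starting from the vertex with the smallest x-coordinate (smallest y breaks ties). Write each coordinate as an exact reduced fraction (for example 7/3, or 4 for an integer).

1. After x ≥ 14: [(14,11/5) (20,1) (20,13) (14,109/7)]
2. After x ≤ 17: [(14,11/5) (17,8/5) (17,100/7) (14,109/7)]
3. After y ≥ 10: [(14,10) (17,10) (17,100/7) (14,109/7)]
4. After y ≤ 18: [(14,10) (17,10) (17,100/7) (14,109/7)]
5. Canonical ring: [(14,10) (17,10) (17,100/7) (14,109/7)]

Clipped polygon: [(14,10) (17,10) (17,100/7) (14,109/7)]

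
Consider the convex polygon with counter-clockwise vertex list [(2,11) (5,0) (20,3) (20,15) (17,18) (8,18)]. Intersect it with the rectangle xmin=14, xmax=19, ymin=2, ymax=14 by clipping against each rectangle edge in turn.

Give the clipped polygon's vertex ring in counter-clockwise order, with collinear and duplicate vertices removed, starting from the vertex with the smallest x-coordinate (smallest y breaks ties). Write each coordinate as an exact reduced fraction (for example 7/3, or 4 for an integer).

Clipped polygon: [(14,2) (15,2) (19,14/5) (19,14) (14,14)]

1. After x ≥ 14: [(14,9/5) (20,3) (20,15) (17,18) (14,18)]
2. After x ≤ 19: [(14,9/5) (19,14/5) (19,16) (17,18) (14,18)]
3. After y ≥ 2: [(14,2) (15,2) (19,14/5) (19,16) (17,18) (14,18)]
4. After y ≤ 14: [(14,14) (14,2) (15,2) (19,14/5) (19,14)]
5. Canonical ring: [(14,2) (15,2) (19,14/5) (19,14) (14,14)]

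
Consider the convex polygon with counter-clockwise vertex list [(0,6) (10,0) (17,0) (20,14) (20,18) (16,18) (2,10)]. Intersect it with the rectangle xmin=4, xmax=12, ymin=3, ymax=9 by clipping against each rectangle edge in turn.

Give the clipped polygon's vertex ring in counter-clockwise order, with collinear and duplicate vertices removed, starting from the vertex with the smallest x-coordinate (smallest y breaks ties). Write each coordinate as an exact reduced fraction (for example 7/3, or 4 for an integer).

1. After x ≥ 4: [(4,18/5) (10,0) (17,0) (20,14) (20,18) (16,18) (4,78/7)]
2. After x ≤ 12: [(4,18/5) (10,0) (12,0) (12,110/7) (4,78/7)]
3. After y ≥ 3: [(4,18/5) (5,3) (12,3) (12,110/7) (4,78/7)]
4. After y ≤ 9: [(4,9) (4,18/5) (5,3) (12,3) (12,9)]
5. Canonical ring: [(4,18/5) (5,3) (12,3) (12,9) (4,9)]

Clipped polygon: [(4,18/5) (5,3) (12,3) (12,9) (4,9)]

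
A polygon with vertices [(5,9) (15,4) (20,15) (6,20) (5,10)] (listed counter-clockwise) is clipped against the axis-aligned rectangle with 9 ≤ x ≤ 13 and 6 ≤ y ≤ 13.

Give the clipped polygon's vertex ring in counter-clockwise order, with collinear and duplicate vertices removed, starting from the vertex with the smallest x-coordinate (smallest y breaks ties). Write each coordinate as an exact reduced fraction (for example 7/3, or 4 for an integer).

1. After x ≥ 9: [(9,7) (15,4) (20,15) (9,265/14)]
2. After x ≤ 13: [(9,7) (13,5) (13,35/2) (9,265/14)]
3. After y ≥ 6: [(9,7) (11,6) (13,6) (13,35/2) (9,265/14)]
4. After y ≤ 13: [(9,13) (9,7) (11,6) (13,6) (13,13)]
5. Canonical ring: [(9,7) (11,6) (13,6) (13,13) (9,13)]

Clipped polygon: [(9,7) (11,6) (13,6) (13,13) (9,13)]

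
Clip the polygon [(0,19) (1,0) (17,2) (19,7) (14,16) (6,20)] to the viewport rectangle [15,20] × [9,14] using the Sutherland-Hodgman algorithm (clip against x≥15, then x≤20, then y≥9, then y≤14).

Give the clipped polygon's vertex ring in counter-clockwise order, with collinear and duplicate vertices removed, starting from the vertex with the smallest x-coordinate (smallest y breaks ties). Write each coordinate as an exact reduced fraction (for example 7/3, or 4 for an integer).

1. After x ≥ 15: [(15,7/4) (17,2) (19,7) (15,71/5)]
2. After x ≤ 20: [(15,7/4) (17,2) (19,7) (15,71/5)]
3. After y ≥ 9: [(15,9) (161/9,9) (15,71/5)]
4. After y ≤ 14: [(15,14) (15,9) (161/9,9) (136/9,14)]
5. Canonical ring: [(15,9) (161/9,9) (136/9,14) (15,14)]

Clipped polygon: [(15,9) (161/9,9) (136/9,14) (15,14)]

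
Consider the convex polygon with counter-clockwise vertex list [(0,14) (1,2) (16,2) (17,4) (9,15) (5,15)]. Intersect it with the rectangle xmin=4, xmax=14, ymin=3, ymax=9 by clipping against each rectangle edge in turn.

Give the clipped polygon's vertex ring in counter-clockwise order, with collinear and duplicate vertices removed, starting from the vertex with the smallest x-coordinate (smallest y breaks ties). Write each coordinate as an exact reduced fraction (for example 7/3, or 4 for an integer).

Clipped polygon: [(4,3) (14,3) (14,65/8) (147/11,9) (4,9)]

1. After x ≥ 4: [(4,74/5) (4,2) (16,2) (17,4) (9,15) (5,15)]
2. After x ≤ 14: [(4,74/5) (4,2) (14,2) (14,65/8) (9,15) (5,15)]
3. After y ≥ 3: [(4,74/5) (4,3) (14,3) (14,65/8) (9,15) (5,15)]
4. After y ≤ 9: [(4,9) (4,3) (14,3) (14,65/8) (147/11,9)]
5. Canonical ring: [(4,3) (14,3) (14,65/8) (147/11,9) (4,9)]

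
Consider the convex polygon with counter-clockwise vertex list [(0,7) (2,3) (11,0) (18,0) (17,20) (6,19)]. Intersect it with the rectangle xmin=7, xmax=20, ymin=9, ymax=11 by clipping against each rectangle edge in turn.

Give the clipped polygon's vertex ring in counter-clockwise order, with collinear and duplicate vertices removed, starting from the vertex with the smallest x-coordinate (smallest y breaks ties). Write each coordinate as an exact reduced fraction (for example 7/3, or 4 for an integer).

Clipped polygon: [(7,9) (351/20,9) (349/20,11) (7,11)]

1. After x ≥ 7: [(7,4/3) (11,0) (18,0) (17,20) (7,210/11)]
2. After x ≤ 20: [(7,4/3) (11,0) (18,0) (17,20) (7,210/11)]
3. After y ≥ 9: [(7,9) (351/20,9) (17,20) (7,210/11)]
4. After y ≤ 11: [(7,11) (7,9) (351/20,9) (349/20,11)]
5. Canonical ring: [(7,9) (351/20,9) (349/20,11) (7,11)]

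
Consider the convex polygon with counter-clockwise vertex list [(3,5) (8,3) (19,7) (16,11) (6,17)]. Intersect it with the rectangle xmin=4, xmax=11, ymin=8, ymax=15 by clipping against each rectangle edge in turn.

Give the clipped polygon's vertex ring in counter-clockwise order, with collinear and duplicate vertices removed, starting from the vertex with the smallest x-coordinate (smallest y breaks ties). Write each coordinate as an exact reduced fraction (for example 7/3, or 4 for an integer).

1. After x ≥ 4: [(4,9) (4,23/5) (8,3) (19,7) (16,11) (6,17)]
2. After x ≤ 11: [(4,9) (4,23/5) (8,3) (11,45/11) (11,14) (6,17)]
3. After y ≥ 8: [(4,9) (4,8) (11,8) (11,14) (6,17)]
4. After y ≤ 15: [(11/2,15) (4,9) (4,8) (11,8) (11,14) (28/3,15)]
5. Canonical ring: [(4,8) (11,8) (11,14) (28/3,15) (11/2,15) (4,9)]

Clipped polygon: [(4,8) (11,8) (11,14) (28/3,15) (11/2,15) (4,9)]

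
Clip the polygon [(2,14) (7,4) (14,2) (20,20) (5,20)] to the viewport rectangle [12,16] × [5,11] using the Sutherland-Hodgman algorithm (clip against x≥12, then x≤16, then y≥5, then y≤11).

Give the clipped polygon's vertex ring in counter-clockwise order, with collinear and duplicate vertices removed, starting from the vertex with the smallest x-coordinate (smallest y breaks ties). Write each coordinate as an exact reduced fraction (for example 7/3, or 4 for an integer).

Clipped polygon: [(12,5) (15,5) (16,8) (16,11) (12,11)]

1. After x ≥ 12: [(12,18/7) (14,2) (20,20) (12,20)]
2. After x ≤ 16: [(12,18/7) (14,2) (16,8) (16,20) (12,20)]
3. After y ≥ 5: [(12,5) (15,5) (16,8) (16,20) (12,20)]
4. After y ≤ 11: [(12,11) (12,5) (15,5) (16,8) (16,11)]
5. Canonical ring: [(12,5) (15,5) (16,8) (16,11) (12,11)]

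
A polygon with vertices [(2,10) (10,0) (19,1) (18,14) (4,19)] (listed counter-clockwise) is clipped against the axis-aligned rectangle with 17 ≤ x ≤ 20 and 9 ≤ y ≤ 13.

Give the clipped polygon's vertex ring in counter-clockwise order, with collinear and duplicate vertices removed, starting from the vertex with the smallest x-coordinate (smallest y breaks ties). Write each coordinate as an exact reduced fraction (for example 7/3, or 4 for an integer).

Clipped polygon: [(17,9) (239/13,9) (235/13,13) (17,13)]

1. After x ≥ 17: [(17,7/9) (19,1) (18,14) (17,201/14)]
2. After x ≤ 20: [(17,7/9) (19,1) (18,14) (17,201/14)]
3. After y ≥ 9: [(17,9) (239/13,9) (18,14) (17,201/14)]
4. After y ≤ 13: [(17,13) (17,9) (239/13,9) (235/13,13)]
5. Canonical ring: [(17,9) (239/13,9) (235/13,13) (17,13)]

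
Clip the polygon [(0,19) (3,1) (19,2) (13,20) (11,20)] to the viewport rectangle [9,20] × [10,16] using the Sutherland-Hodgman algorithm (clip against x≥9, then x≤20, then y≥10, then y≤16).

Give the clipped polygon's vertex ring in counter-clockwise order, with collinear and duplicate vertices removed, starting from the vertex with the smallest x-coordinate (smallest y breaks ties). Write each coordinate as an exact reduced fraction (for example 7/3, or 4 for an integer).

1. After x ≥ 9: [(9,218/11) (9,11/8) (19,2) (13,20) (11,20)]
2. After x ≤ 20: [(9,218/11) (9,11/8) (19,2) (13,20) (11,20)]
3. After y ≥ 10: [(9,218/11) (9,10) (49/3,10) (13,20) (11,20)]
4. After y ≤ 16: [(9,16) (9,10) (49/3,10) (43/3,16)]
5. Canonical ring: [(9,10) (49/3,10) (43/3,16) (9,16)]

Clipped polygon: [(9,10) (49/3,10) (43/3,16) (9,16)]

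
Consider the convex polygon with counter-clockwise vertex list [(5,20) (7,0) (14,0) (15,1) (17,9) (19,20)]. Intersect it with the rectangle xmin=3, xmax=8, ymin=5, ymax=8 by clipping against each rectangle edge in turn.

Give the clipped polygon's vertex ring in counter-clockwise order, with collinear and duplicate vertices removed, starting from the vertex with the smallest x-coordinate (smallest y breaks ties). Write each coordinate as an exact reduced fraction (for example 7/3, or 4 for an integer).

Clipped polygon: [(31/5,8) (13/2,5) (8,5) (8,8)]

1. After x ≥ 3: [(5,20) (7,0) (14,0) (15,1) (17,9) (19,20)]
2. After x ≤ 8: [(8,20) (5,20) (7,0) (8,0)]
3. After y ≥ 5: [(8,5) (8,20) (5,20) (13/2,5)]
4. After y ≤ 8: [(8,5) (8,8) (31/5,8) (13/2,5)]
5. Canonical ring: [(31/5,8) (13/2,5) (8,5) (8,8)]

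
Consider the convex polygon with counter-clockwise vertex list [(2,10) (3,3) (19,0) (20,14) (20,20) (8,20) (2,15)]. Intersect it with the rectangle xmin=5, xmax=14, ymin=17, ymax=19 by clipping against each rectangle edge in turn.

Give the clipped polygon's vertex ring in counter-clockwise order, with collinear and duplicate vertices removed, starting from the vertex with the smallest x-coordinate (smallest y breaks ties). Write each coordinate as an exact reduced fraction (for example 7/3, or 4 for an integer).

Clipped polygon: [(5,17) (14,17) (14,19) (34/5,19) (5,35/2)]

1. After x ≥ 5: [(5,21/8) (19,0) (20,14) (20,20) (8,20) (5,35/2)]
2. After x ≤ 14: [(5,21/8) (14,15/16) (14,20) (8,20) (5,35/2)]
3. After y ≥ 17: [(5,17) (14,17) (14,20) (8,20) (5,35/2)]
4. After y ≤ 19: [(5,17) (14,17) (14,19) (34/5,19) (5,35/2)]
5. Canonical ring: [(5,17) (14,17) (14,19) (34/5,19) (5,35/2)]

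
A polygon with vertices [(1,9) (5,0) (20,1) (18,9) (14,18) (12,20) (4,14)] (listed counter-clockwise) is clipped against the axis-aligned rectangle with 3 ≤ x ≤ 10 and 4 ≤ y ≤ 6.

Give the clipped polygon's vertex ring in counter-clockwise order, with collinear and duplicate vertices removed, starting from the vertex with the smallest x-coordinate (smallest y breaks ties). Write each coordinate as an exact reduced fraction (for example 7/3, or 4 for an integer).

1. After x ≥ 3: [(3,37/3) (3,9/2) (5,0) (20,1) (18,9) (14,18) (12,20) (4,14)]
2. After x ≤ 10: [(3,37/3) (3,9/2) (5,0) (10,1/3) (10,37/2) (4,14)]
3. After y ≥ 4: [(3,37/3) (3,9/2) (29/9,4) (10,4) (10,37/2) (4,14)]
4. After y ≤ 6: [(3,6) (3,9/2) (29/9,4) (10,4) (10,6)]
5. Canonical ring: [(3,9/2) (29/9,4) (10,4) (10,6) (3,6)]

Clipped polygon: [(3,9/2) (29/9,4) (10,4) (10,6) (3,6)]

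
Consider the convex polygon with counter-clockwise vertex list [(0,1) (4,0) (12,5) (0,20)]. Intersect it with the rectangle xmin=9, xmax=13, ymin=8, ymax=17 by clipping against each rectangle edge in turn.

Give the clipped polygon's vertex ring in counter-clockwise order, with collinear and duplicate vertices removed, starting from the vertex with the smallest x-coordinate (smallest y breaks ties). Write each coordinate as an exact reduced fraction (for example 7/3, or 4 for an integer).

1. After x ≥ 9: [(9,25/8) (12,5) (9,35/4)]
2. After x ≤ 13: [(9,25/8) (12,5) (9,35/4)]
3. After y ≥ 8: [(9,8) (48/5,8) (9,35/4)]
4. After y ≤ 17: [(9,8) (48/5,8) (9,35/4)]
5. Canonical ring: [(9,8) (48/5,8) (9,35/4)]

Clipped polygon: [(9,8) (48/5,8) (9,35/4)]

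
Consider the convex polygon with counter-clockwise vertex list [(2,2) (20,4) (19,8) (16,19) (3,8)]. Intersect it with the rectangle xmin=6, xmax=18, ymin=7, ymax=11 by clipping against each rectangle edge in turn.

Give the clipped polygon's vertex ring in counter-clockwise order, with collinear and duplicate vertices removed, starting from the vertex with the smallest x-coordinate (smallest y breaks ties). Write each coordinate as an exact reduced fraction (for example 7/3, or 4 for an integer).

Clipped polygon: [(6,7) (18,7) (18,11) (72/11,11) (6,137/13)]

1. After x ≥ 6: [(6,22/9) (20,4) (19,8) (16,19) (6,137/13)]
2. After x ≤ 18: [(6,22/9) (18,34/9) (18,35/3) (16,19) (6,137/13)]
3. After y ≥ 7: [(6,7) (18,7) (18,35/3) (16,19) (6,137/13)]
4. After y ≤ 11: [(6,7) (18,7) (18,11) (72/11,11) (6,137/13)]
5. Canonical ring: [(6,7) (18,7) (18,11) (72/11,11) (6,137/13)]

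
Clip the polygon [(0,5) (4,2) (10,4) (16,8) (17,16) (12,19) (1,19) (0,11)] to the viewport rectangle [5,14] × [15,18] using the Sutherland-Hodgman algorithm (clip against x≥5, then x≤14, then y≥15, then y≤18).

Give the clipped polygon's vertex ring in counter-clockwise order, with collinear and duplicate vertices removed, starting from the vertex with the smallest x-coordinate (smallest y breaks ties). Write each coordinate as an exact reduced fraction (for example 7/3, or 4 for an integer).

1. After x ≥ 5: [(5,7/3) (10,4) (16,8) (17,16) (12,19) (5,19)]
2. After x ≤ 14: [(5,7/3) (10,4) (14,20/3) (14,89/5) (12,19) (5,19)]
3. After y ≥ 15: [(5,15) (14,15) (14,89/5) (12,19) (5,19)]
4. After y ≤ 18: [(5,18) (5,15) (14,15) (14,89/5) (41/3,18)]
5. Canonical ring: [(5,15) (14,15) (14,89/5) (41/3,18) (5,18)]

Clipped polygon: [(5,15) (14,15) (14,89/5) (41/3,18) (5,18)]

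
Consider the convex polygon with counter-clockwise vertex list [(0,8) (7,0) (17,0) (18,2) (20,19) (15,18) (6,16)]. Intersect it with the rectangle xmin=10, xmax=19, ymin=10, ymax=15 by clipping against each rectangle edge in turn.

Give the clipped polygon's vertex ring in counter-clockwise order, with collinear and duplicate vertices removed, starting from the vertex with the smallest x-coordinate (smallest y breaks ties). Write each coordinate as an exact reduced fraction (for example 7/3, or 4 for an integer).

1. After x ≥ 10: [(10,0) (17,0) (18,2) (20,19) (15,18) (10,152/9)]
2. After x ≤ 19: [(10,0) (17,0) (18,2) (19,21/2) (19,94/5) (15,18) (10,152/9)]
3. After y ≥ 10: [(10,10) (322/17,10) (19,21/2) (19,94/5) (15,18) (10,152/9)]
4. After y ≤ 15: [(10,15) (10,10) (322/17,10) (19,21/2) (19,15)]
5. Canonical ring: [(10,10) (322/17,10) (19,21/2) (19,15) (10,15)]

Clipped polygon: [(10,10) (322/17,10) (19,21/2) (19,15) (10,15)]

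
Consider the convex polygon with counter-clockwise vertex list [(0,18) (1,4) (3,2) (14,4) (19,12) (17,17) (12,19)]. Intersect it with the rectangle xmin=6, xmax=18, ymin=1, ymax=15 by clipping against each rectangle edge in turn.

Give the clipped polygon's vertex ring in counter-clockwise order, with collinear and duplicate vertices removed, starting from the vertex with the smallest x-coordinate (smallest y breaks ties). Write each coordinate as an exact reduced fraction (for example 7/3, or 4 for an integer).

1. After x ≥ 6: [(6,37/2) (6,28/11) (14,4) (19,12) (17,17) (12,19)]
2. After x ≤ 18: [(6,37/2) (6,28/11) (14,4) (18,52/5) (18,29/2) (17,17) (12,19)]
3. After y ≥ 1: [(6,37/2) (6,28/11) (14,4) (18,52/5) (18,29/2) (17,17) (12,19)]
4. After y ≤ 15: [(6,15) (6,28/11) (14,4) (18,52/5) (18,29/2) (89/5,15)]
5. Canonical ring: [(6,28/11) (14,4) (18,52/5) (18,29/2) (89/5,15) (6,15)]

Clipped polygon: [(6,28/11) (14,4) (18,52/5) (18,29/2) (89/5,15) (6,15)]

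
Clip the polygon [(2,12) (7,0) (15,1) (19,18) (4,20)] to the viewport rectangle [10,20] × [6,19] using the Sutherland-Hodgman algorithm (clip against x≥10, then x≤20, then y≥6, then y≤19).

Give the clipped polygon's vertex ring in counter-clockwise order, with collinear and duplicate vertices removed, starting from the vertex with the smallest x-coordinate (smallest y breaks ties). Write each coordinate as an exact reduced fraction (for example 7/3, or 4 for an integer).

1. After x ≥ 10: [(10,3/8) (15,1) (19,18) (10,96/5)]
2. After x ≤ 20: [(10,3/8) (15,1) (19,18) (10,96/5)]
3. After y ≥ 6: [(10,6) (275/17,6) (19,18) (10,96/5)]
4. After y ≤ 19: [(10,19) (10,6) (275/17,6) (19,18) (23/2,19)]
5. Canonical ring: [(10,6) (275/17,6) (19,18) (23/2,19) (10,19)]

Clipped polygon: [(10,6) (275/17,6) (19,18) (23/2,19) (10,19)]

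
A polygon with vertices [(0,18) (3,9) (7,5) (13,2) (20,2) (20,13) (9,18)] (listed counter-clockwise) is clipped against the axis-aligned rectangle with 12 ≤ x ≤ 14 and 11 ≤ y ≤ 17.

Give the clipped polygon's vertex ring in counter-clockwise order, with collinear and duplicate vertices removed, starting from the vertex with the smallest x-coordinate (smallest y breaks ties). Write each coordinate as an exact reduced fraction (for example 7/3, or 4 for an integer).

1. After x ≥ 12: [(12,5/2) (13,2) (20,2) (20,13) (12,183/11)]
2. After x ≤ 14: [(12,5/2) (13,2) (14,2) (14,173/11) (12,183/11)]
3. After y ≥ 11: [(12,11) (14,11) (14,173/11) (12,183/11)]
4. After y ≤ 17: [(12,11) (14,11) (14,173/11) (12,183/11)]
5. Canonical ring: [(12,11) (14,11) (14,173/11) (12,183/11)]

Clipped polygon: [(12,11) (14,11) (14,173/11) (12,183/11)]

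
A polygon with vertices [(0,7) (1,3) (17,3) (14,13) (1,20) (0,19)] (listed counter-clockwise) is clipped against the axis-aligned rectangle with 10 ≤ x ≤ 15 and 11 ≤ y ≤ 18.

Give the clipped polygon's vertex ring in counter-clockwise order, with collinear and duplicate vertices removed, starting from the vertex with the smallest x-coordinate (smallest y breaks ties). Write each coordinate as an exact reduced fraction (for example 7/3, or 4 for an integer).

1. After x ≥ 10: [(10,3) (17,3) (14,13) (10,197/13)]
2. After x ≤ 15: [(10,3) (15,3) (15,29/3) (14,13) (10,197/13)]
3. After y ≥ 11: [(10,11) (73/5,11) (14,13) (10,197/13)]
4. After y ≤ 18: [(10,11) (73/5,11) (14,13) (10,197/13)]
5. Canonical ring: [(10,11) (73/5,11) (14,13) (10,197/13)]

Clipped polygon: [(10,11) (73/5,11) (14,13) (10,197/13)]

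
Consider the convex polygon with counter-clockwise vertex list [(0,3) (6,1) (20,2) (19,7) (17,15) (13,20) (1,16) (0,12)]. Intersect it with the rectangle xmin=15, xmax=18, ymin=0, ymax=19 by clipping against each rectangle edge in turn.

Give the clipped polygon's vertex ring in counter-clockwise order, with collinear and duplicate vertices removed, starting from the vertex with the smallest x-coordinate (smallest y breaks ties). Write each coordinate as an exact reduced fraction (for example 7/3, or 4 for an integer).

Clipped polygon: [(15,23/14) (18,13/7) (18,11) (17,15) (15,35/2)]

1. After x ≥ 15: [(15,23/14) (20,2) (19,7) (17,15) (15,35/2)]
2. After x ≤ 18: [(15,23/14) (18,13/7) (18,11) (17,15) (15,35/2)]
3. After y ≥ 0: [(15,23/14) (18,13/7) (18,11) (17,15) (15,35/2)]
4. After y ≤ 19: [(15,23/14) (18,13/7) (18,11) (17,15) (15,35/2)]
5. Canonical ring: [(15,23/14) (18,13/7) (18,11) (17,15) (15,35/2)]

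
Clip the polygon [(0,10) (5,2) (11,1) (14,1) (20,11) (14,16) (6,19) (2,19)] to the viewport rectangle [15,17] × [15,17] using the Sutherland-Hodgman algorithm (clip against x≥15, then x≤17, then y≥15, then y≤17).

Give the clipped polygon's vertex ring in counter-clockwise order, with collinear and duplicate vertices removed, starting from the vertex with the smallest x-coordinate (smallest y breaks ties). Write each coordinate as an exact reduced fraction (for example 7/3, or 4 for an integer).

1. After x ≥ 15: [(15,8/3) (20,11) (15,91/6)]
2. After x ≤ 17: [(15,8/3) (17,6) (17,27/2) (15,91/6)]
3. After y ≥ 15: [(15,15) (76/5,15) (15,91/6)]
4. After y ≤ 17: [(15,15) (76/5,15) (15,91/6)]
5. Canonical ring: [(15,15) (76/5,15) (15,91/6)]

Clipped polygon: [(15,15) (76/5,15) (15,91/6)]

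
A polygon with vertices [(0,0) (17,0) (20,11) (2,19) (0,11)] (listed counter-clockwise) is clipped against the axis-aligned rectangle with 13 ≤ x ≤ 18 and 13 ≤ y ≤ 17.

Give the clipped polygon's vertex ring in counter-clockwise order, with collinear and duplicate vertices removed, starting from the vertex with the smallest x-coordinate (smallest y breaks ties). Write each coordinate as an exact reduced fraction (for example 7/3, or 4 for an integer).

1. After x ≥ 13: [(13,0) (17,0) (20,11) (13,127/9)]
2. After x ≤ 18: [(13,0) (17,0) (18,11/3) (18,107/9) (13,127/9)]
3. After y ≥ 13: [(13,13) (31/2,13) (13,127/9)]
4. After y ≤ 17: [(13,13) (31/2,13) (13,127/9)]
5. Canonical ring: [(13,13) (31/2,13) (13,127/9)]

Clipped polygon: [(13,13) (31/2,13) (13,127/9)]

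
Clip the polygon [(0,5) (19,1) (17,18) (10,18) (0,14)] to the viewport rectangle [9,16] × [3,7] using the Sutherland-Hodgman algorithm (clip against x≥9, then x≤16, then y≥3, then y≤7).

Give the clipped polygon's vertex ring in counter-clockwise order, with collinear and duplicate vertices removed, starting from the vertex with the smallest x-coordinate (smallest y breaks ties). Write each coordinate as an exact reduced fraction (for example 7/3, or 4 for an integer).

Clipped polygon: [(9,59/19) (19/2,3) (16,3) (16,7) (9,7)]

1. After x ≥ 9: [(9,59/19) (19,1) (17,18) (10,18) (9,88/5)]
2. After x ≤ 16: [(9,59/19) (16,31/19) (16,18) (10,18) (9,88/5)]
3. After y ≥ 3: [(9,59/19) (19/2,3) (16,3) (16,18) (10,18) (9,88/5)]
4. After y ≤ 7: [(9,7) (9,59/19) (19/2,3) (16,3) (16,7)]
5. Canonical ring: [(9,59/19) (19/2,3) (16,3) (16,7) (9,7)]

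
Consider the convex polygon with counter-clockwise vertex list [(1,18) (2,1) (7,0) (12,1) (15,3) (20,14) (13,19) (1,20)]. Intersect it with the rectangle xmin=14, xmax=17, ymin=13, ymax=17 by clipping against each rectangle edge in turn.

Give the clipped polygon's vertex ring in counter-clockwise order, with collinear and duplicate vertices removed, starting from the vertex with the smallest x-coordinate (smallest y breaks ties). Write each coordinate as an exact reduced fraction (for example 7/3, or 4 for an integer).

1. After x ≥ 14: [(14,7/3) (15,3) (20,14) (14,128/7)]
2. After x ≤ 17: [(14,7/3) (15,3) (17,37/5) (17,113/7) (14,128/7)]
3. After y ≥ 13: [(14,13) (17,13) (17,113/7) (14,128/7)]
4. After y ≤ 17: [(14,17) (14,13) (17,13) (17,113/7) (79/5,17)]
5. Canonical ring: [(14,13) (17,13) (17,113/7) (79/5,17) (14,17)]

Clipped polygon: [(14,13) (17,13) (17,113/7) (79/5,17) (14,17)]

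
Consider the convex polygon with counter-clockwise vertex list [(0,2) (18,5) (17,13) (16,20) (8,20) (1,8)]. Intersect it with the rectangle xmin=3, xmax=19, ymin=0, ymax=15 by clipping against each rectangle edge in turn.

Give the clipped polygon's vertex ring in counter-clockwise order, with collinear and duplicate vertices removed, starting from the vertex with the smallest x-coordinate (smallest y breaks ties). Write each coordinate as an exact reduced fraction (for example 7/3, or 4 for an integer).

1. After x ≥ 3: [(3,5/2) (18,5) (17,13) (16,20) (8,20) (3,80/7)]
2. After x ≤ 19: [(3,5/2) (18,5) (17,13) (16,20) (8,20) (3,80/7)]
3. After y ≥ 0: [(3,5/2) (18,5) (17,13) (16,20) (8,20) (3,80/7)]
4. After y ≤ 15: [(3,5/2) (18,5) (17,13) (117/7,15) (61/12,15) (3,80/7)]
5. Canonical ring: [(3,5/2) (18,5) (17,13) (117/7,15) (61/12,15) (3,80/7)]

Clipped polygon: [(3,5/2) (18,5) (17,13) (117/7,15) (61/12,15) (3,80/7)]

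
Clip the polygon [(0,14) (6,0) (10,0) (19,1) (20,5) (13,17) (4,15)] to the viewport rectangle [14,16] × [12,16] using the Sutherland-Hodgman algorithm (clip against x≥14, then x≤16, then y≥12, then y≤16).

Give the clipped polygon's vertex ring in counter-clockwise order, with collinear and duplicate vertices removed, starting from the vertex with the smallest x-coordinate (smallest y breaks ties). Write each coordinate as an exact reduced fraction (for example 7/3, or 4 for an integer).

1. After x ≥ 14: [(14,4/9) (19,1) (20,5) (14,107/7)]
2. After x ≤ 16: [(14,4/9) (16,2/3) (16,83/7) (14,107/7)]
3. After y ≥ 12: [(14,12) (191/12,12) (14,107/7)]
4. After y ≤ 16: [(14,12) (191/12,12) (14,107/7)]
5. Canonical ring: [(14,12) (191/12,12) (14,107/7)]

Clipped polygon: [(14,12) (191/12,12) (14,107/7)]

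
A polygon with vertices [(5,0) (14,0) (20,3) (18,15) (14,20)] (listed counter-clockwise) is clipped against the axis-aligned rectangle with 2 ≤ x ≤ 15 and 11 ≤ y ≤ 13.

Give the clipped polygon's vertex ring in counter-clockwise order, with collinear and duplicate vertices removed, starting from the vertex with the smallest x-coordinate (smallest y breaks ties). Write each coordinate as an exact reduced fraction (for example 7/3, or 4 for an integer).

1. After x ≥ 2: [(5,0) (14,0) (20,3) (18,15) (14,20)]
2. After x ≤ 15: [(5,0) (14,0) (15,1/2) (15,75/4) (14,20)]
3. After y ≥ 11: [(199/20,11) (15,11) (15,75/4) (14,20)]
4. After y ≤ 13: [(217/20,13) (199/20,11) (15,11) (15,13)]
5. Canonical ring: [(199/20,11) (15,11) (15,13) (217/20,13)]

Clipped polygon: [(199/20,11) (15,11) (15,13) (217/20,13)]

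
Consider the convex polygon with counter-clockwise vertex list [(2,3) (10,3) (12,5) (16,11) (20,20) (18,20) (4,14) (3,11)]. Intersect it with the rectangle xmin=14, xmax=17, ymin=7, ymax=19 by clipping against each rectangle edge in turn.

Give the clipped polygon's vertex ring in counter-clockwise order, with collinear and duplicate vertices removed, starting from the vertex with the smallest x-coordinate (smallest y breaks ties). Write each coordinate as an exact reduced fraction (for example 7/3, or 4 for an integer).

1. After x ≥ 14: [(14,8) (16,11) (20,20) (18,20) (14,128/7)]
2. After x ≤ 17: [(14,8) (16,11) (17,53/4) (17,137/7) (14,128/7)]
3. After y ≥ 7: [(14,8) (16,11) (17,53/4) (17,137/7) (14,128/7)]
4. After y ≤ 19: [(14,8) (16,11) (17,53/4) (17,19) (47/3,19) (14,128/7)]
5. Canonical ring: [(14,8) (16,11) (17,53/4) (17,19) (47/3,19) (14,128/7)]

Clipped polygon: [(14,8) (16,11) (17,53/4) (17,19) (47/3,19) (14,128/7)]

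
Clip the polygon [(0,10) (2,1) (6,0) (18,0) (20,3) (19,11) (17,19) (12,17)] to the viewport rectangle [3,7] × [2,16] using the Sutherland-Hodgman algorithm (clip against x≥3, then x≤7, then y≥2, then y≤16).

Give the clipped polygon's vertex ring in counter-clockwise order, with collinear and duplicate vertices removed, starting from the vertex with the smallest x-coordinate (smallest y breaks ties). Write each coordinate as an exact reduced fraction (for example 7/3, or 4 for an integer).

Clipped polygon: [(3,2) (7,2) (7,169/12) (3,47/4)]

1. After x ≥ 3: [(3,47/4) (3,3/4) (6,0) (18,0) (20,3) (19,11) (17,19) (12,17)]
2. After x ≤ 7: [(7,169/12) (3,47/4) (3,3/4) (6,0) (7,0)]
3. After y ≥ 2: [(7,2) (7,169/12) (3,47/4) (3,2)]
4. After y ≤ 16: [(7,2) (7,169/12) (3,47/4) (3,2)]
5. Canonical ring: [(3,2) (7,2) (7,169/12) (3,47/4)]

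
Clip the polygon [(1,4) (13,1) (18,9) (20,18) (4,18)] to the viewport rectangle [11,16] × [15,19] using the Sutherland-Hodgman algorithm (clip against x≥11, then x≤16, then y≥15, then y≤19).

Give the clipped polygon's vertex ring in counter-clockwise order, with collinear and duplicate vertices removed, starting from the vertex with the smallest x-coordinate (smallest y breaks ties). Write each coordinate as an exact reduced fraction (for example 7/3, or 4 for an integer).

1. After x ≥ 11: [(11,3/2) (13,1) (18,9) (20,18) (11,18)]
2. After x ≤ 16: [(11,3/2) (13,1) (16,29/5) (16,18) (11,18)]
3. After y ≥ 15: [(11,15) (16,15) (16,18) (11,18)]
4. After y ≤ 19: [(11,15) (16,15) (16,18) (11,18)]
5. Canonical ring: [(11,15) (16,15) (16,18) (11,18)]

Clipped polygon: [(11,15) (16,15) (16,18) (11,18)]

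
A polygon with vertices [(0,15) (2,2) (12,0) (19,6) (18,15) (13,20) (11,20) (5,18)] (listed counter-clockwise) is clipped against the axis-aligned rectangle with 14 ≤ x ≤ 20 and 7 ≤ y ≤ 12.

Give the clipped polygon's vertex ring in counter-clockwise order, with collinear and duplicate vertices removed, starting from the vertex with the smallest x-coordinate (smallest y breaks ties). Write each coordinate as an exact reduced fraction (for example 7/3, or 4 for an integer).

1. After x ≥ 14: [(14,12/7) (19,6) (18,15) (14,19)]
2. After x ≤ 20: [(14,12/7) (19,6) (18,15) (14,19)]
3. After y ≥ 7: [(14,7) (170/9,7) (18,15) (14,19)]
4. After y ≤ 12: [(14,12) (14,7) (170/9,7) (55/3,12)]
5. Canonical ring: [(14,7) (170/9,7) (55/3,12) (14,12)]

Clipped polygon: [(14,7) (170/9,7) (55/3,12) (14,12)]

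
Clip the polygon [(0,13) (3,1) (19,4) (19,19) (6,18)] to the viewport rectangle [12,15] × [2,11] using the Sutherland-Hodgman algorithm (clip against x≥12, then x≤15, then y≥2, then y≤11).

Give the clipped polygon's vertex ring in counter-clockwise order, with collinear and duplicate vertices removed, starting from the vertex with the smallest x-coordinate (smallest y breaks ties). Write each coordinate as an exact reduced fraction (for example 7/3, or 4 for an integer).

1. After x ≥ 12: [(12,43/16) (19,4) (19,19) (12,240/13)]
2. After x ≤ 15: [(12,43/16) (15,13/4) (15,243/13) (12,240/13)]
3. After y ≥ 2: [(12,43/16) (15,13/4) (15,243/13) (12,240/13)]
4. After y ≤ 11: [(12,11) (12,43/16) (15,13/4) (15,11)]
5. Canonical ring: [(12,43/16) (15,13/4) (15,11) (12,11)]

Clipped polygon: [(12,43/16) (15,13/4) (15,11) (12,11)]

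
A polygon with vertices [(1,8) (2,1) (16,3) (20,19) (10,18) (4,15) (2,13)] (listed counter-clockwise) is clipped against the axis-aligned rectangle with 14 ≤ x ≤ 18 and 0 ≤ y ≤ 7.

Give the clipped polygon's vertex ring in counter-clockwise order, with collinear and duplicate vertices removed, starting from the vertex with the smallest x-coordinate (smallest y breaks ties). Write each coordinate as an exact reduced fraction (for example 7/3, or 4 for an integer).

Clipped polygon: [(14,19/7) (16,3) (17,7) (14,7)]

1. After x ≥ 14: [(14,19/7) (16,3) (20,19) (14,92/5)]
2. After x ≤ 18: [(14,19/7) (16,3) (18,11) (18,94/5) (14,92/5)]
3. After y ≥ 0: [(14,19/7) (16,3) (18,11) (18,94/5) (14,92/5)]
4. After y ≤ 7: [(14,7) (14,19/7) (16,3) (17,7)]
5. Canonical ring: [(14,19/7) (16,3) (17,7) (14,7)]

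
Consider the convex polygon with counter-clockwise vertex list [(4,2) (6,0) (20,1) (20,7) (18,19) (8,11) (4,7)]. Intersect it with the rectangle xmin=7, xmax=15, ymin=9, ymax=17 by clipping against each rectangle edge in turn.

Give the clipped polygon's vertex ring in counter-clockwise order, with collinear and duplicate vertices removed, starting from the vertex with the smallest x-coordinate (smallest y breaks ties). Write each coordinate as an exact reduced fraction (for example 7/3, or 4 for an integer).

Clipped polygon: [(7,9) (15,9) (15,83/5) (8,11) (7,10)]

1. After x ≥ 7: [(7,1/14) (20,1) (20,7) (18,19) (8,11) (7,10)]
2. After x ≤ 15: [(7,1/14) (15,9/14) (15,83/5) (8,11) (7,10)]
3. After y ≥ 9: [(7,9) (15,9) (15,83/5) (8,11) (7,10)]
4. After y ≤ 17: [(7,9) (15,9) (15,83/5) (8,11) (7,10)]
5. Canonical ring: [(7,9) (15,9) (15,83/5) (8,11) (7,10)]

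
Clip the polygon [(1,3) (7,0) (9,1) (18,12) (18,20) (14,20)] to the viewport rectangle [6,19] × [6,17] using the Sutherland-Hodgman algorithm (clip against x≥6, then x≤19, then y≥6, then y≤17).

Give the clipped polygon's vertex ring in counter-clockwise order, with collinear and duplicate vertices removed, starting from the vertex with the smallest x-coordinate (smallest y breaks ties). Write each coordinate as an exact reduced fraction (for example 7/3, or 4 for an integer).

Clipped polygon: [(6,6) (144/11,6) (18,12) (18,17) (199/17,17) (6,124/13)]

1. After x ≥ 6: [(6,124/13) (6,1/2) (7,0) (9,1) (18,12) (18,20) (14,20)]
2. After x ≤ 19: [(6,124/13) (6,1/2) (7,0) (9,1) (18,12) (18,20) (14,20)]
3. After y ≥ 6: [(6,124/13) (6,6) (144/11,6) (18,12) (18,20) (14,20)]
4. After y ≤ 17: [(199/17,17) (6,124/13) (6,6) (144/11,6) (18,12) (18,17)]
5. Canonical ring: [(6,6) (144/11,6) (18,12) (18,17) (199/17,17) (6,124/13)]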